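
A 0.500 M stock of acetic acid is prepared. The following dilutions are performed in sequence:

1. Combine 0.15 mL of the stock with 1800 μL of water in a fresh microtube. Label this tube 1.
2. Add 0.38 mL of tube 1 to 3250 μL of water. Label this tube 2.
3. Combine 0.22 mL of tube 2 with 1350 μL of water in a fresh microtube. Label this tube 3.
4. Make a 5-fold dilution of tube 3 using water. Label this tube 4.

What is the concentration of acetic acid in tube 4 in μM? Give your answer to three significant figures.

Step 1: 0.15 mL + 1800 μL = 1.95 mL total → factor 1.95/0.15 = 13
Step 2: 0.38 mL + 3250 μL = 3.63 mL total → factor 3.63/0.38 = 9.5526
Step 3: 0.22 mL + 1350 μL = 1.57 mL total → factor 1.57/0.22 = 7.1364
Step 4: 5-fold → factor 5
Overall dilution factor = 13 × 9.5526 × 7.1364 × 5 = 4431.1
Final = 0.500 M / 4431.1 = 0.0001128 M = 113 μM

113 μM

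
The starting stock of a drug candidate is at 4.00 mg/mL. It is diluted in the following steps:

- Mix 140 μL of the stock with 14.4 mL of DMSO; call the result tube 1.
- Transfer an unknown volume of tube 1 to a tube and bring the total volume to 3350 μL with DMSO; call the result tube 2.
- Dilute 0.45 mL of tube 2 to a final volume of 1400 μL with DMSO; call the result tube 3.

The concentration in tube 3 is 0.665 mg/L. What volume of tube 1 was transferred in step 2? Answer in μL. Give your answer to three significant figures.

180 μL

Step 1: 140 μL + 14.4 mL = 14540 μL total → factor 14540/140 = 103.86
Step 2: v brought to 3350 μL → factor = 3350 μL/v
Step 3: 0.45 mL brought to 1400 μL → factor 1.4/0.45 = 3.1111
Product of known-step factors = 323.11
Overall factor = 4.00 mg/mL / (0.665 mg/L) = 6015
Step-2 factor = 6015 / 323.11 = 18.616
v = 3350 μL / 18.616 = 180 μL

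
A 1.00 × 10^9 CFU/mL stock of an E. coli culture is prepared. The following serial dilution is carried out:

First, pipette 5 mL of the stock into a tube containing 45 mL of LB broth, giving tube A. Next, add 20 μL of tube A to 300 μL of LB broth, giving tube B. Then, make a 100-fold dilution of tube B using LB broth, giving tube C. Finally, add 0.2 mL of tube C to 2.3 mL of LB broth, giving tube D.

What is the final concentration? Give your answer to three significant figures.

Step 1: 5 mL + 45 mL = 50 mL total → factor 50/5 = 10
Step 2: 20 μL + 300 μL = 320 μL total → factor 320/20 = 16
Step 3: 100-fold → factor 100
Step 4: 0.2 mL + 2.3 mL = 2.5 mL total → factor 2.5/0.2 = 12.5
Overall dilution factor = 10 × 16 × 100 × 12.5 = 2 × 10^5
Final = 1.00 × 10^9 CFU/mL / 2 × 10^5 = 5.00 × 10^3 CFU/mL

5.00 × 10^3 CFU/mL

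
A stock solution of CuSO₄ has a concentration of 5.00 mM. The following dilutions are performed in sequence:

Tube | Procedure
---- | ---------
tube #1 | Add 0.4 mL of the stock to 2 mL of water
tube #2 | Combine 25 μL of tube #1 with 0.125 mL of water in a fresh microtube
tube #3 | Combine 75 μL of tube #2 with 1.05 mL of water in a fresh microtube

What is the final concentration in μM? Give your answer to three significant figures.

Step 1: 0.4 mL + 2 mL = 2.4 mL total → factor 2.4/0.4 = 6
Step 2: 25 μL + 0.125 mL = 150 μL total → factor 150/25 = 6
Step 3: 75 μL + 1.05 mL = 1125 μL total → factor 1125/75 = 15
Overall dilution factor = 6 × 6 × 15 = 540
Final = 5.00 mM / 540 = 0.009259 mM = 9.26 μM

9.26 μM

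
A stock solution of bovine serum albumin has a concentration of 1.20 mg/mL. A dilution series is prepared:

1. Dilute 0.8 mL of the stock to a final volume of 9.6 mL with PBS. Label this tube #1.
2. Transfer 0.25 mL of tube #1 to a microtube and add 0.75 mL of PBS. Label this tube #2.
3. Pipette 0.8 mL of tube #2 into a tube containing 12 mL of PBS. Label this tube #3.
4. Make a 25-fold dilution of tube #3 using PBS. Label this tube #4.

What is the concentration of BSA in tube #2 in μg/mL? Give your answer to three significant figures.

Step 1: 0.8 mL brought to 9.6 mL → factor 9.6/0.8 = 12
Step 2: 0.25 mL + 0.75 mL = 1 mL total → factor 1/0.25 = 4
Dilution factor through tube #2 = 12 × 4 = 48
[tube #2] = 1.20 mg/mL / 48 = 0.02500 mg/mL = 25.0 μg/mL

25.0 μg/mL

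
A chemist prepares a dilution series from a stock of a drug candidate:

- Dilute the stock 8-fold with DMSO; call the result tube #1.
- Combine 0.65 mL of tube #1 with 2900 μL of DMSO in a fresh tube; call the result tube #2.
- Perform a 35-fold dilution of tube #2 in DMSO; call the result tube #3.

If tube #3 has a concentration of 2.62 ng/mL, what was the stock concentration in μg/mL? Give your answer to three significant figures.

Step 1: 8-fold → factor 8
Step 2: 0.65 mL + 2900 μL = 3.55 mL total → factor 3.55/0.65 = 5.4615
Step 3: 35-fold → factor 35
Overall dilution factor = 8 × 5.4615 × 35 = 1529.2
Stock = 2.62 ng/mL × 1529.2 = 4007 ng/mL = 4.01 μg/mL

4.01 μg/mL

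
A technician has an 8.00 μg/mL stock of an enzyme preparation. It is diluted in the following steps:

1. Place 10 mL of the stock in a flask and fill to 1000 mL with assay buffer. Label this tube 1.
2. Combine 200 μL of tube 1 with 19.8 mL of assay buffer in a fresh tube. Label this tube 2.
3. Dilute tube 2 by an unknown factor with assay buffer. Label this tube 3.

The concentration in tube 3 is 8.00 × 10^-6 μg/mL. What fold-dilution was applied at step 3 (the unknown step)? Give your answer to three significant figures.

100-fold

Step 1: 10 mL brought to 1000 mL → factor 1000/10 = 100
Step 2: 200 μL + 19.8 mL = 20000 μL total → factor 20000/200 = 100
Step 3: unknown factor x
Product of known-step factors = 10000
Overall factor = 8.00 μg/mL / (8.00 × 10^-6 μg/mL) = 1 × 10^6
x = 1 × 10^6 / 10000 = 100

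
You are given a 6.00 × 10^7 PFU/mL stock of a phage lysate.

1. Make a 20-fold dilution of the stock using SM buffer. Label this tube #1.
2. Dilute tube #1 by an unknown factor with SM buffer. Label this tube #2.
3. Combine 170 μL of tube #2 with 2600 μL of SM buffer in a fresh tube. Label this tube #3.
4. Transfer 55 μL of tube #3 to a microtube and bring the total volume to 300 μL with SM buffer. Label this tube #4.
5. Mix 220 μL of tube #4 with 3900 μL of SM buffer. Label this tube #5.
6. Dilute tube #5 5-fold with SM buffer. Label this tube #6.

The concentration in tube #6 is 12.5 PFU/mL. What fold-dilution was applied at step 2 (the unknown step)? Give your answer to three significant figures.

Step 1: 20-fold → factor 20
Step 2: unknown factor x
Step 3: 170 μL + 2600 μL = 2770 μL total → factor 2770/170 = 16.294
Step 4: 55 μL brought to 300 μL → factor 300/55 = 5.4545
Step 5: 220 μL + 3900 μL = 4120 μL total → factor 4120/220 = 18.727
Step 6: 5-fold → factor 5
Product of known-step factors = 1.6644 × 10^5
Overall factor = 6.00 × 10^7 PFU/mL / (12.5 PFU/mL) = 4.8 × 10^6
x = 4.8 × 10^6 / 1.6644 × 10^5 = 28.8

28.8-fold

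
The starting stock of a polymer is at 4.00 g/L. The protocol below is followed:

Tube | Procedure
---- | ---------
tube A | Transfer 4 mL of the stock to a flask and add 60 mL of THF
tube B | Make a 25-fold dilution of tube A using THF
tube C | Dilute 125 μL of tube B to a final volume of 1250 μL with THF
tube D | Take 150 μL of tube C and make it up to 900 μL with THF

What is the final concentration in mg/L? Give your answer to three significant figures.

0.167 mg/L

Step 1: 4 mL + 60 mL = 64 mL total → factor 64/4 = 16
Step 2: 25-fold → factor 25
Step 3: 125 μL brought to 1250 μL → factor 1250/125 = 10
Step 4: 150 μL brought to 900 μL → factor 900/150 = 6
Overall dilution factor = 16 × 25 × 10 × 6 = 24000
Final = 4.00 g/L / 24000 = 0.0001667 g/L = 0.167 mg/L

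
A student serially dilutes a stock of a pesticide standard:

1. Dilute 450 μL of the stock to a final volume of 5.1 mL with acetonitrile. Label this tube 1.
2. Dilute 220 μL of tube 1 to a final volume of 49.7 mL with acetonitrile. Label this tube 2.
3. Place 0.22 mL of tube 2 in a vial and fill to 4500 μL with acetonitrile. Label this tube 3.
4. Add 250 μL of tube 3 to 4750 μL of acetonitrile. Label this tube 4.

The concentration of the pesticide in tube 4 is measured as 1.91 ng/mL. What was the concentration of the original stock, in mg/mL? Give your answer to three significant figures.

Step 1: 450 μL brought to 5.1 mL → factor 5100/450 = 11.333
Step 2: 220 μL brought to 49.7 mL → factor 49700/220 = 225.91
Step 3: 0.22 mL brought to 4500 μL → factor 4.5/0.22 = 20.455
Step 4: 250 μL + 4750 μL = 5000 μL total → factor 5000/250 = 20
Overall dilution factor = 11.333 × 225.91 × 20.455 × 20 = 1.0474 × 10^6
Stock = 1.91 ng/mL × 1.0474 × 10^6 = 2.001 × 10^6 ng/mL = 2.00 mg/mL

2.00 mg/mL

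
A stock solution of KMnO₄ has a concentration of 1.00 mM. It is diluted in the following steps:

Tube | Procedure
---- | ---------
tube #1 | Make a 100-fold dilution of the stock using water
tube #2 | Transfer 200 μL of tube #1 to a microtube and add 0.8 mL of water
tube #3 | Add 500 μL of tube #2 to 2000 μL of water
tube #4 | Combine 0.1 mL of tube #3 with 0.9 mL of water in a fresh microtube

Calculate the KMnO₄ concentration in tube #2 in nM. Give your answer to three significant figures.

Step 1: 100-fold → factor 100
Step 2: 200 μL + 0.8 mL = 1000 μL total → factor 1000/200 = 5
Dilution factor through tube #2 = 100 × 5 = 500
[tube #2] = 1.00 mM / 500 = 0.002000 mM = 2.00 × 10^3 nM

2.00 × 10^3 nM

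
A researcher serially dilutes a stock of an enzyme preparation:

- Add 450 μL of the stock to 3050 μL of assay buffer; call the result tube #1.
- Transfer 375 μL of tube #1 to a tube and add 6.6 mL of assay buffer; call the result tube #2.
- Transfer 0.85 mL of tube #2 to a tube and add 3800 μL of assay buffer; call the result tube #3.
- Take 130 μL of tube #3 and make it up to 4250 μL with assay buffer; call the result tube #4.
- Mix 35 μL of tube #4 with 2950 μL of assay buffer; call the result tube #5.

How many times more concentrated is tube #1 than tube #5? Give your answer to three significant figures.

Step 1: 450 μL + 3050 μL = 3500 μL total → factor 3500/450 = 7.7778
Step 2: 375 μL + 6.6 mL = 6975 μL total → factor 6975/375 = 18.6
Step 3: 0.85 mL + 3800 μL = 4.65 mL total → factor 4.65/0.85 = 5.4706
Step 4: 130 μL brought to 4250 μL → factor 4250/130 = 32.692
Step 5: 35 μL + 2950 μL = 2985 μL total → factor 2985/35 = 85.286
Dilution factor to tube #1 = 7.7778; to tube #5 = 2.2066 × 10^6
[tube #1]/[tube #5] = (factor to tube #5)/(factor to tube #1) = 2.2066 × 10^6/7.7778 = 2.84 × 10^5

2.84 × 10^5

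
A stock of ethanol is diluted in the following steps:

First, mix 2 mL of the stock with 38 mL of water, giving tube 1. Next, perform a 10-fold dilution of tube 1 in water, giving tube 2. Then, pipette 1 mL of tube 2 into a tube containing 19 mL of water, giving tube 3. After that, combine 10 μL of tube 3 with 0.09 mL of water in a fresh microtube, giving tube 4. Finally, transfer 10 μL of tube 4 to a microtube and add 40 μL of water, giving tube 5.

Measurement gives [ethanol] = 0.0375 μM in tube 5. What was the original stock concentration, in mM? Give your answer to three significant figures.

Step 1: 2 mL + 38 mL = 40 mL total → factor 40/2 = 20
Step 2: 10-fold → factor 10
Step 3: 1 mL + 19 mL = 20 mL total → factor 20/1 = 20
Step 4: 10 μL + 0.09 mL = 100 μL total → factor 100/10 = 10
Step 5: 10 μL + 40 μL = 50 μL total → factor 50/10 = 5
Overall dilution factor = 20 × 10 × 20 × 10 × 5 = 2 × 10^5
Stock = 0.0375 μM × 2 × 10^5 = 7500 μM = 7.50 mM

7.50 mM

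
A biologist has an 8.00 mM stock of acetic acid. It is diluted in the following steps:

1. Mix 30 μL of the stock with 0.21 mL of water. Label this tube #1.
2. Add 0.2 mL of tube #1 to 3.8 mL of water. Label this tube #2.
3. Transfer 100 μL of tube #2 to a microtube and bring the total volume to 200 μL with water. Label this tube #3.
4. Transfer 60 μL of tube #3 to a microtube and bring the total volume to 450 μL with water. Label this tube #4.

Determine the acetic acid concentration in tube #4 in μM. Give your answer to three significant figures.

Step 1: 30 μL + 0.21 mL = 240 μL total → factor 240/30 = 8
Step 2: 0.2 mL + 3.8 mL = 4 mL total → factor 4/0.2 = 20
Step 3: 100 μL brought to 200 μL → factor 200/100 = 2
Step 4: 60 μL brought to 450 μL → factor 450/60 = 7.5
Overall dilution factor = 8 × 20 × 2 × 7.5 = 2400
Final = 8.00 mM / 2400 = 0.003333 mM = 3.33 μM

3.33 μM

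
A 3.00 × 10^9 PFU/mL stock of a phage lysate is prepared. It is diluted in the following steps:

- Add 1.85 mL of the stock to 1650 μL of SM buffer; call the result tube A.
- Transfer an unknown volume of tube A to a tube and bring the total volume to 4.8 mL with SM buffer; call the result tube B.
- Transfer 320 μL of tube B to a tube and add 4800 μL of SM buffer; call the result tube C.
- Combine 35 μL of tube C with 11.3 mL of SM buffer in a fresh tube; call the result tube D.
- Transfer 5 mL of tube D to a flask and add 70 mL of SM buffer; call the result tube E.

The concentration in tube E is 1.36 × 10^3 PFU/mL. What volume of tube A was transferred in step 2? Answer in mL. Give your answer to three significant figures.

0.320 mL

Step 1: 1.85 mL + 1650 μL = 3.5 mL total → factor 3.5/1.85 = 1.8919
Step 2: v brought to 4.8 mL → factor = 4.8 mL/v
Step 3: 320 μL + 4800 μL = 5120 μL total → factor 5120/320 = 16
Step 4: 35 μL + 11.3 mL = 11335 μL total → factor 11335/35 = 323.86
Step 5: 5 mL + 70 mL = 75 mL total → factor 75/5 = 15
Product of known-step factors = 1.4705 × 10^5
Overall factor = 3.00 × 10^9 PFU/mL / (1.36 × 10^3 PFU/mL) = 2.2059 × 10^6
Step-2 factor = 2.2059 × 10^6 / 1.4705 × 10^5 = 15.001
v = 4.8 mL / 15.001 = 0.320 mL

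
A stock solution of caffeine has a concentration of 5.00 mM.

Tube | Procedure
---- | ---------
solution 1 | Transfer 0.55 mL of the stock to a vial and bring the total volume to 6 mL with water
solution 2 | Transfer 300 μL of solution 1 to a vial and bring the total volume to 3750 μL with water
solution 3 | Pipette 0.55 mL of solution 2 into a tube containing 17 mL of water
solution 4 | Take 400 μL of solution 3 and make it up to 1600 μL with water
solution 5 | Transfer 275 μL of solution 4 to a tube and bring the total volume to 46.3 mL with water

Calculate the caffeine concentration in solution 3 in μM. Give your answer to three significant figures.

1.15 μM

Step 1: 0.55 mL brought to 6 mL → factor 6/0.55 = 10.909
Step 2: 300 μL brought to 3750 μL → factor 3750/300 = 12.5
Step 3: 0.55 mL + 17 mL = 17.55 mL total → factor 17.55/0.55 = 31.909
Dilution factor through solution 3 = 10.909 × 12.5 × 31.909 = 4351.2
[solution 3] = 5.00 mM / 4351.2 = 0.001149 mM = 1.15 μM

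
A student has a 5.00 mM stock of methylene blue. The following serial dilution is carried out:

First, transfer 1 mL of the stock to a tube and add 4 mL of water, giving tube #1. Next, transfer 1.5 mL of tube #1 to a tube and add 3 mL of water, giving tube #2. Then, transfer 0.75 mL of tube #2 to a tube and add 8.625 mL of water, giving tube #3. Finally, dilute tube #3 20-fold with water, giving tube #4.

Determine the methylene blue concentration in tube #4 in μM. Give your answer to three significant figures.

1.33 μM

Step 1: 1 mL + 4 mL = 5 mL total → factor 5/1 = 5
Step 2: 1.5 mL + 3 mL = 4.5 mL total → factor 4.5/1.5 = 3
Step 3: 0.75 mL + 8.625 mL = 9.375 mL total → factor 9.375/0.75 = 12.5
Step 4: 20-fold → factor 20
Overall dilution factor = 5 × 3 × 12.5 × 20 = 3750
Final = 5.00 mM / 3750 = 0.001333 mM = 1.33 μM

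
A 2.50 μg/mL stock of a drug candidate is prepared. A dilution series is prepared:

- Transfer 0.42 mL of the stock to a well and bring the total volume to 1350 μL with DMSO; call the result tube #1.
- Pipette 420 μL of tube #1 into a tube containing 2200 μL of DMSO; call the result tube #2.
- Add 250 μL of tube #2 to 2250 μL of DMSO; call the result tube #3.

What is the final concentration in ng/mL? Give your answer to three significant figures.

Step 1: 0.42 mL brought to 1350 μL → factor 1.35/0.42 = 3.2143
Step 2: 420 μL + 2200 μL = 2620 μL total → factor 2620/420 = 6.2381
Step 3: 250 μL + 2250 μL = 2500 μL total → factor 2500/250 = 10
Overall dilution factor = 3.2143 × 6.2381 × 10 = 200.51
Final = 2.50 μg/mL / 200.51 = 0.01247 μg/mL = 12.5 ng/mL

12.5 ng/mL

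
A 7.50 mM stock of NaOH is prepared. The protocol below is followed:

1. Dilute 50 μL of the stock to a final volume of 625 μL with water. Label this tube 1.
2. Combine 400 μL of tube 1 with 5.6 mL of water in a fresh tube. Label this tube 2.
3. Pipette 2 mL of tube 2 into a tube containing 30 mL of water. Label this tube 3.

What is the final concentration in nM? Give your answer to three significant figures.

2.50 × 10^3 nM

Step 1: 50 μL brought to 625 μL → factor 625/50 = 12.5
Step 2: 400 μL + 5.6 mL = 6000 μL total → factor 6000/400 = 15
Step 3: 2 mL + 30 mL = 32 mL total → factor 32/2 = 16
Overall dilution factor = 12.5 × 15 × 16 = 3000
Final = 7.50 mM / 3000 = 0.002500 mM = 2.50 × 10^3 nM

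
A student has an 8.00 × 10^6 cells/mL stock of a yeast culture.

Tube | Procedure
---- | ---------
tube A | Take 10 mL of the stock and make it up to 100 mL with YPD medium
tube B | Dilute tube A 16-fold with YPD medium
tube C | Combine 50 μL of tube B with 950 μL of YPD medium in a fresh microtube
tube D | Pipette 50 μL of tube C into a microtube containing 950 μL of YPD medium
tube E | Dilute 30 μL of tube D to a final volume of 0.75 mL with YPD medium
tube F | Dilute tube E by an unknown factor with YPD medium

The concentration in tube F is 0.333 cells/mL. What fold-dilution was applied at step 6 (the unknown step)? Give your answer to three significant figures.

15.0-fold

Step 1: 10 mL brought to 100 mL → factor 100/10 = 10
Step 2: 16-fold → factor 16
Step 3: 50 μL + 950 μL = 1000 μL total → factor 1000/50 = 20
Step 4: 50 μL + 950 μL = 1000 μL total → factor 1000/50 = 20
Step 5: 30 μL brought to 0.75 mL → factor 750/30 = 25
Step 6: unknown factor x
Product of known-step factors = 1.6 × 10^6
Overall factor = 8.00 × 10^6 cells/mL / (0.333 cells/mL) = 2.4024 × 10^7
x = 2.4024 × 10^7 / 1.6 × 10^6 = 15.0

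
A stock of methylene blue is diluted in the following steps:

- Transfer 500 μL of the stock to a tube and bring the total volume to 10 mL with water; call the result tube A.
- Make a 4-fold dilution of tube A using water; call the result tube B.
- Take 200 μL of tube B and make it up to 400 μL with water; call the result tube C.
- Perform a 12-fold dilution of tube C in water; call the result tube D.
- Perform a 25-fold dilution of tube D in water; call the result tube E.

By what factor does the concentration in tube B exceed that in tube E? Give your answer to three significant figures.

Step 1: 500 μL brought to 10 mL → factor 10000/500 = 20
Step 2: 4-fold → factor 4
Step 3: 200 μL brought to 400 μL → factor 400/200 = 2
Step 4: 12-fold → factor 12
Step 5: 25-fold → factor 25
Dilution factor to tube B = 80; to tube E = 48000
[tube B]/[tube E] = (factor to tube E)/(factor to tube B) = 48000/80 = 600

600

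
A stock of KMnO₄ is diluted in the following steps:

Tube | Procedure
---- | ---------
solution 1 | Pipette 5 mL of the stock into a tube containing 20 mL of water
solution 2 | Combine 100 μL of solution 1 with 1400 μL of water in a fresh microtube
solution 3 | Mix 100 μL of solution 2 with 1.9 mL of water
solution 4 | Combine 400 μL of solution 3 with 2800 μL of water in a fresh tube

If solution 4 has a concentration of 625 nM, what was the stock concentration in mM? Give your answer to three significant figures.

7.50 mM

Step 1: 5 mL + 20 mL = 25 mL total → factor 25/5 = 5
Step 2: 100 μL + 1400 μL = 1500 μL total → factor 1500/100 = 15
Step 3: 100 μL + 1.9 mL = 2000 μL total → factor 2000/100 = 20
Step 4: 400 μL + 2800 μL = 3200 μL total → factor 3200/400 = 8
Overall dilution factor = 5 × 15 × 20 × 8 = 12000
Stock = 625 nM × 12000 = 7.500 × 10^6 nM = 7.50 mM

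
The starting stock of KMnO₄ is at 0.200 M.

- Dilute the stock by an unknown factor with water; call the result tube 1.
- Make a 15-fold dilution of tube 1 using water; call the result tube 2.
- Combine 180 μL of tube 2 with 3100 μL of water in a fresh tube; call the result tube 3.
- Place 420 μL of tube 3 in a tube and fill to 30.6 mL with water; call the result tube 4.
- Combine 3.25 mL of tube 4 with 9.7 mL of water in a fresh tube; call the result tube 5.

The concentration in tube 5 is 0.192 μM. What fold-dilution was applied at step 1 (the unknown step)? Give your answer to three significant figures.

Step 1: unknown factor x
Step 2: 15-fold → factor 15
Step 3: 180 μL + 3100 μL = 3280 μL total → factor 3280/180 = 18.222
Step 4: 420 μL brought to 30.6 mL → factor 30600/420 = 72.857
Step 5: 3.25 mL + 9.7 mL = 12.95 mL total → factor 12.95/3.25 = 3.9846
Product of known-step factors = 79351
Overall factor = 0.200 M / (0.192 μM) = 1.0417 × 10^6
x = 1.0417 × 10^6 / 79351 = 13.1

13.1-fold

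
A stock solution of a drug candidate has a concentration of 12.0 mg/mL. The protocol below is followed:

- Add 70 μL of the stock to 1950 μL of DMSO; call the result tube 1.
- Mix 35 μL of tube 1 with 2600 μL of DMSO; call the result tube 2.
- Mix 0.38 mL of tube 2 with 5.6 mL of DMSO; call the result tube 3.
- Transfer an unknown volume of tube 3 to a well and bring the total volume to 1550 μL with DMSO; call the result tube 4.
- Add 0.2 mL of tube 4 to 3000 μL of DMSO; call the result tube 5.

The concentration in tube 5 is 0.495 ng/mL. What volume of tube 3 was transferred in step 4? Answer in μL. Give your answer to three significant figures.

35.0 μL

Step 1: 70 μL + 1950 μL = 2020 μL total → factor 2020/70 = 28.857
Step 2: 35 μL + 2600 μL = 2635 μL total → factor 2635/35 = 75.286
Step 3: 0.38 mL + 5.6 mL = 5.98 mL total → factor 5.98/0.38 = 15.737
Step 4: v brought to 1550 μL → factor = 1550 μL/v
Step 5: 0.2 mL + 3000 μL = 3.2 mL total → factor 3.2/0.2 = 16
Product of known-step factors = 5.4702 × 10^5
Overall factor = 12.0 mg/mL / (0.495 ng/mL) = 2.4242 × 10^7
Step-4 factor = 2.4242 × 10^7 / 5.4702 × 10^5 = 44.317
v = 1550 μL / 44.317 = 35.0 μL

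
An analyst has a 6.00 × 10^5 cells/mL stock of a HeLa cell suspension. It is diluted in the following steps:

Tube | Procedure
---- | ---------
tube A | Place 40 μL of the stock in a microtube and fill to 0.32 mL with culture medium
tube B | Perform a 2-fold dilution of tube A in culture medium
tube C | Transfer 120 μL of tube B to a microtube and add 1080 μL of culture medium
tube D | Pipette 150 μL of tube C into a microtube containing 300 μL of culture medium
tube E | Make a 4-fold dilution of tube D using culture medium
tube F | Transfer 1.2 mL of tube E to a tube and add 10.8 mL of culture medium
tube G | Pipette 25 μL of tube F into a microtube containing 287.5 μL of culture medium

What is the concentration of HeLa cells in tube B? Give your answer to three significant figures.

Step 1: 40 μL brought to 0.32 mL → factor 320/40 = 8
Step 2: 2-fold → factor 2
Dilution factor through tube B = 8 × 2 = 16
[tube B] = 6.00 × 10^5 cells/mL / 16 = 3.75 × 10^4 cells/mL

3.75 × 10^4 cells/mL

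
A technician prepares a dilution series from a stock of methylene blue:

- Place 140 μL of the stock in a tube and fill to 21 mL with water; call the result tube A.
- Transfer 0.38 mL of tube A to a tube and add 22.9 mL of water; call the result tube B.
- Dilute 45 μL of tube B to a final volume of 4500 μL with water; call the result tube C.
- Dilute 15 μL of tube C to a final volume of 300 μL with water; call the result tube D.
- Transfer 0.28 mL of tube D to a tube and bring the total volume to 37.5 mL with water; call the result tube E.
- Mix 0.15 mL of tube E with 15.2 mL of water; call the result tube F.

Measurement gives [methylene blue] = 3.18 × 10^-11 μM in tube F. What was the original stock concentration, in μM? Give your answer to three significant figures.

8.01 μM

Step 1: 140 μL brought to 21 mL → factor 21000/140 = 150
Step 2: 0.38 mL + 22.9 mL = 23.28 mL total → factor 23.28/0.38 = 61.263
Step 3: 45 μL brought to 4500 μL → factor 4500/45 = 100
Step 4: 15 μL brought to 300 μL → factor 300/15 = 20
Step 5: 0.28 mL brought to 37.5 mL → factor 37.5/0.28 = 133.93
Step 6: 0.15 mL + 15.2 mL = 15.35 mL total → factor 15.35/0.15 = 102.33
Overall dilution factor = 150 × 61.263 × 100 × 20 × 133.93 × 102.33 = 2.5189 × 10^11
Stock = 3.18 × 10^-11 μM × 2.5189 × 10^11 = 8.01 μM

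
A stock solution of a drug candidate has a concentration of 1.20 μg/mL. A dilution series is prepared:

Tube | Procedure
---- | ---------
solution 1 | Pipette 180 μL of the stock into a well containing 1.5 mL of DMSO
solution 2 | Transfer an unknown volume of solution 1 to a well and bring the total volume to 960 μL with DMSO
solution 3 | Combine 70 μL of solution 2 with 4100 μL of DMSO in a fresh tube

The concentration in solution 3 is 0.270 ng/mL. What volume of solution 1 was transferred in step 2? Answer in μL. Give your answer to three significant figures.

120 μL

Step 1: 180 μL + 1.5 mL = 1680 μL total → factor 1680/180 = 9.3333
Step 2: v brought to 960 μL → factor = 960 μL/v
Step 3: 70 μL + 4100 μL = 4170 μL total → factor 4170/70 = 59.571
Product of known-step factors = 556
Overall factor = 1.20 μg/mL / (0.270 ng/mL) = 4444.4
Step-2 factor = 4444.4 / 556 = 7.9936
v = 960 μL / 7.9936 = 120 μL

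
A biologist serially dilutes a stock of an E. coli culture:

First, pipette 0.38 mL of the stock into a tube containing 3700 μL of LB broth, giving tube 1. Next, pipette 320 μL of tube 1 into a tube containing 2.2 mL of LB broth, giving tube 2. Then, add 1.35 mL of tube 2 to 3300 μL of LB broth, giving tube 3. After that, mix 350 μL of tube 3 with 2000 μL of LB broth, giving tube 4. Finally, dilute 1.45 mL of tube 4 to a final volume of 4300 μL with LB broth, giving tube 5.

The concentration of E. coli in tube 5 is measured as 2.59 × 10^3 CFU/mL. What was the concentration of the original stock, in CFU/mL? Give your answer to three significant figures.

Step 1: 0.38 mL + 3700 μL = 4.08 mL total → factor 4.08/0.38 = 10.737
Step 2: 320 μL + 2.2 mL = 2520 μL total → factor 2520/320 = 7.875
Step 3: 1.35 mL + 3300 μL = 4.65 mL total → factor 4.65/1.35 = 3.4444
Step 4: 350 μL + 2000 μL = 2350 μL total → factor 2350/350 = 6.7143
Step 5: 1.45 mL brought to 4300 μL → factor 4.3/1.45 = 2.9655
Overall dilution factor = 10.737 × 7.875 × 3.4444 × 6.7143 × 2.9655 = 5798.9
Stock = 2.59 × 10^3 CFU/mL × 5798.9 = 1.50 × 10^7 CFU/mL

1.50 × 10^7 CFU/mL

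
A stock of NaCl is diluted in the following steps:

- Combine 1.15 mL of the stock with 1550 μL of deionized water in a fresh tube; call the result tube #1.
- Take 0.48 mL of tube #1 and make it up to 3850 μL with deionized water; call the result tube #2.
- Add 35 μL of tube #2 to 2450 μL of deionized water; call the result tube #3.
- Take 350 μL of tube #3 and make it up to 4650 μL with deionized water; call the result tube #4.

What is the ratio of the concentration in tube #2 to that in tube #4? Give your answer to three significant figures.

Step 1: 1.15 mL + 1550 μL = 2.7 mL total → factor 2.7/1.15 = 2.3478
Step 2: 0.48 mL brought to 3850 μL → factor 3.85/0.48 = 8.0208
Step 3: 35 μL + 2450 μL = 2485 μL total → factor 2485/35 = 71
Step 4: 350 μL brought to 4650 μL → factor 4650/350 = 13.286
Dilution factor to tube #2 = 18.832; to tube #4 = 17764
[tube #2]/[tube #4] = (factor to tube #4)/(factor to tube #2) = 17764/18.832 = 943

943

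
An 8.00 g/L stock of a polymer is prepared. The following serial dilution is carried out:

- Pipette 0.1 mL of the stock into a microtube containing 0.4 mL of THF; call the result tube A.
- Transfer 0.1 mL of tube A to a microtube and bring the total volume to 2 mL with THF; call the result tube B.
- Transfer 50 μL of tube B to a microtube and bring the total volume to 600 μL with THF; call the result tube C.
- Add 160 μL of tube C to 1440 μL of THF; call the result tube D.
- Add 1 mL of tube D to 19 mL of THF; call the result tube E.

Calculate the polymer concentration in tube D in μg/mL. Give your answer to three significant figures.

Step 1: 0.1 mL + 0.4 mL = 0.5 mL total → factor 0.5/0.1 = 5
Step 2: 0.1 mL brought to 2 mL → factor 2/0.1 = 20
Step 3: 50 μL brought to 600 μL → factor 600/50 = 12
Step 4: 160 μL + 1440 μL = 1600 μL total → factor 1600/160 = 10
Dilution factor through tube D = 5 × 20 × 12 × 10 = 12000
[tube D] = 8.00 g/L / 12000 = 0.0006667 g/L = 0.667 μg/mL

0.667 μg/mL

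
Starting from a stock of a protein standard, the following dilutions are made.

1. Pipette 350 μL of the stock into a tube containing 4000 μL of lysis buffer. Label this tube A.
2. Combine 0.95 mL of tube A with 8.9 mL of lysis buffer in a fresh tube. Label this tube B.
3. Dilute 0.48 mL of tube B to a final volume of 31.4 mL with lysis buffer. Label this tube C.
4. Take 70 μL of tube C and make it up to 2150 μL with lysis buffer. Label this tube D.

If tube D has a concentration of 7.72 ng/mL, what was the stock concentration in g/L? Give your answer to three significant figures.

Step 1: 350 μL + 4000 μL = 4350 μL total → factor 4350/350 = 12.429
Step 2: 0.95 mL + 8.9 mL = 9.85 mL total → factor 9.85/0.95 = 10.368
Step 3: 0.48 mL brought to 31.4 mL → factor 31.4/0.48 = 65.417
Step 4: 70 μL brought to 2150 μL → factor 2150/70 = 30.714
Overall dilution factor = 12.429 × 10.368 × 65.417 × 30.714 = 2.5892 × 10^5
Stock = 7.72 ng/mL × 2.5892 × 10^5 = 1.999 × 10^6 ng/mL = 2.00 g/L

2.00 g/L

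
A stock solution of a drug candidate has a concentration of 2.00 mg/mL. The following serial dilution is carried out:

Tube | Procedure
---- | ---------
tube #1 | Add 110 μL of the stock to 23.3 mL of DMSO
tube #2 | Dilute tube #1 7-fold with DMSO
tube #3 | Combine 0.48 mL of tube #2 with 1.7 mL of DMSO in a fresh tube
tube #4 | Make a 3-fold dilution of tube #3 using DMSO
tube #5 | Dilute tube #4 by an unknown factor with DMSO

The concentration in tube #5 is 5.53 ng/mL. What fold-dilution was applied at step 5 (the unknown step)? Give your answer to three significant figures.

Step 1: 110 μL + 23.3 mL = 23410 μL total → factor 23410/110 = 212.82
Step 2: 7-fold → factor 7
Step 3: 0.48 mL + 1.7 mL = 2.18 mL total → factor 2.18/0.48 = 4.5417
Step 4: 3-fold → factor 3
Step 5: unknown factor x
Product of known-step factors = 20298
Overall factor = 2.00 mg/mL / (5.53 ng/mL) = 3.6166 × 10^5
x = 3.6166 × 10^5 / 20298 = 17.8

17.8-fold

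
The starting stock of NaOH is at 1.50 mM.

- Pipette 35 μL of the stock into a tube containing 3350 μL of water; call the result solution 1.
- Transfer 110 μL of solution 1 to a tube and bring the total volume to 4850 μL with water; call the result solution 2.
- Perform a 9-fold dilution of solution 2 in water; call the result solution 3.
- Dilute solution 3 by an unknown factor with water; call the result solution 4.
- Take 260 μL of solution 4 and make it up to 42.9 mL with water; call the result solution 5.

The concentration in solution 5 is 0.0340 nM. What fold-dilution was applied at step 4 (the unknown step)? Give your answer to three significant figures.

Step 1: 35 μL + 3350 μL = 3385 μL total → factor 3385/35 = 96.714
Step 2: 110 μL brought to 4850 μL → factor 4850/110 = 44.091
Step 3: 9-fold → factor 9
Step 4: unknown factor x
Step 5: 260 μL brought to 42.9 mL → factor 42900/260 = 165
Product of known-step factors = 6.3324 × 10^6
Overall factor = 1.50 mM / (0.0340 nM) = 4.4118 × 10^7
x = 4.4118 × 10^7 / 6.3324 × 10^6 = 6.97

6.97-fold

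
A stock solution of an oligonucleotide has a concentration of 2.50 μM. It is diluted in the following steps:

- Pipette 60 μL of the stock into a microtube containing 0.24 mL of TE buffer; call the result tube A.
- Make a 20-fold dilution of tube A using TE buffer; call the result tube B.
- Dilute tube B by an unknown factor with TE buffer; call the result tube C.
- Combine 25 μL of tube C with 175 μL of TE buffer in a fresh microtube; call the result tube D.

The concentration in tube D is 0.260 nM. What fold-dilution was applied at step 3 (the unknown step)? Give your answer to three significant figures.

12.0-fold

Step 1: 60 μL + 0.24 mL = 300 μL total → factor 300/60 = 5
Step 2: 20-fold → factor 20
Step 3: unknown factor x
Step 4: 25 μL + 175 μL = 200 μL total → factor 200/25 = 8
Product of known-step factors = 800
Overall factor = 2.50 μM / (0.260 nM) = 9615.4
x = 9615.4 / 800 = 12.0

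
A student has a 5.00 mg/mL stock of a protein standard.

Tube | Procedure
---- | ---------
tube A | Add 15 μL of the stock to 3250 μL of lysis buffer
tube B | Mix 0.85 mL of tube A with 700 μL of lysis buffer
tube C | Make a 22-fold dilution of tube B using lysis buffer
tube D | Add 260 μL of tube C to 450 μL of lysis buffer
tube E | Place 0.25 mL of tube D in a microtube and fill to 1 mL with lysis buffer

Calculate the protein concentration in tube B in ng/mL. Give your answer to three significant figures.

1.26 × 10^4 ng/mL

Step 1: 15 μL + 3250 μL = 3265 μL total → factor 3265/15 = 217.67
Step 2: 0.85 mL + 700 μL = 1.55 mL total → factor 1.55/0.85 = 1.8235
Dilution factor through tube B = 217.67 × 1.8235 = 396.92
[tube B] = 5.00 mg/mL / 396.92 = 0.01260 mg/mL = 1.26 × 10^4 ng/mL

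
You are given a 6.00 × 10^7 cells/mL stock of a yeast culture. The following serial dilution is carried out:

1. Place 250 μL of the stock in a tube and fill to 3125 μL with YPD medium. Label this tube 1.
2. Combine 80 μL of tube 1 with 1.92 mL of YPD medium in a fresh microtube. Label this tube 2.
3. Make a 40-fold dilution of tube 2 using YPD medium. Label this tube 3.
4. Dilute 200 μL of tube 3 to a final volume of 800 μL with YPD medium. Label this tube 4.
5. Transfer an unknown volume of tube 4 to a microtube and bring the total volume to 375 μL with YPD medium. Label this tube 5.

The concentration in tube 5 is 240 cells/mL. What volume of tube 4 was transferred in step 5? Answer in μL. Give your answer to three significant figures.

Step 1: 250 μL brought to 3125 μL → factor 3125/250 = 12.5
Step 2: 80 μL + 1.92 mL = 2000 μL total → factor 2000/80 = 25
Step 3: 40-fold → factor 40
Step 4: 200 μL brought to 800 μL → factor 800/200 = 4
Step 5: v brought to 375 μL → factor = 375 μL/v
Product of known-step factors = 50000
Overall factor = 6.00 × 10^7 cells/mL / (240 cells/mL) = 2.5 × 10^5
Step-5 factor = 2.5 × 10^5 / 50000 = 5
v = 375 μL / 5 = 75.0 μL

75.0 μL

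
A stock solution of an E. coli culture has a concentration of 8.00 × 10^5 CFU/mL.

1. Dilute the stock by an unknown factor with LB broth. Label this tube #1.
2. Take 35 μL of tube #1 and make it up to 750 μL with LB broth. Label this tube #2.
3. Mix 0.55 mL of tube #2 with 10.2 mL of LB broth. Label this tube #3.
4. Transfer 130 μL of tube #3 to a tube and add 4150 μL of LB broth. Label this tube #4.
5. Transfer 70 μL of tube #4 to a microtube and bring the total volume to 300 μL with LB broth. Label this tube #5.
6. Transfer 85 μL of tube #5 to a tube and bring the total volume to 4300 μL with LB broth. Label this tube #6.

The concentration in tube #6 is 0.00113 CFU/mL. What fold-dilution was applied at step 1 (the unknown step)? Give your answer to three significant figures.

Step 1: unknown factor x
Step 2: 35 μL brought to 750 μL → factor 750/35 = 21.429
Step 3: 0.55 mL + 10.2 mL = 10.75 mL total → factor 10.75/0.55 = 19.545
Step 4: 130 μL + 4150 μL = 4280 μL total → factor 4280/130 = 32.923
Step 5: 70 μL brought to 300 μL → factor 300/70 = 4.2857
Step 6: 85 μL brought to 4300 μL → factor 4300/85 = 50.588
Product of known-step factors = 2.9896 × 10^6
Overall factor = 8.00 × 10^5 CFU/mL / (0.00113 CFU/mL) = 7.0796 × 10^8
x = 7.0796 × 10^8 / 2.9896 × 10^6 = 237

237-fold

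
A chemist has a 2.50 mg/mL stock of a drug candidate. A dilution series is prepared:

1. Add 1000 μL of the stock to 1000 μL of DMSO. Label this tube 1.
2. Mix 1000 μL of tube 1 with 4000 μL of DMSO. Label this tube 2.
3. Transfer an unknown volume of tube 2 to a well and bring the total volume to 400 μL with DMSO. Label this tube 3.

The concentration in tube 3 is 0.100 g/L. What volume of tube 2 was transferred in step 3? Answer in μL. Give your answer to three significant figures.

160 μL

Step 1: 1000 μL + 1000 μL = 2000 μL total → factor 2000/1000 = 2
Step 2: 1000 μL + 4000 μL = 5000 μL total → factor 5000/1000 = 5
Step 3: v brought to 400 μL → factor = 400 μL/v
Product of known-step factors = 10
Overall factor = 2.50 mg/mL / (0.100 g/L) = 25
Step-3 factor = 25 / 10 = 2.5
v = 400 μL / 2.5 = 160 μL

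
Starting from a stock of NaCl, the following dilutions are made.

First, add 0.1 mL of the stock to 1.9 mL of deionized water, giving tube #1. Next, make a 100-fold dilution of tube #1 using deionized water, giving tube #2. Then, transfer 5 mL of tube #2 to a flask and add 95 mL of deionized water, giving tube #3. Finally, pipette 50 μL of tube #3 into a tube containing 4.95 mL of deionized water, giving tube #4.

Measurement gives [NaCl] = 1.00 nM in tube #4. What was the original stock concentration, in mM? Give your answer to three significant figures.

4.00 mM

Step 1: 0.1 mL + 1.9 mL = 2 mL total → factor 2/0.1 = 20
Step 2: 100-fold → factor 100
Step 3: 5 mL + 95 mL = 100 mL total → factor 100/5 = 20
Step 4: 50 μL + 4.95 mL = 5000 μL total → factor 5000/50 = 100
Overall dilution factor = 20 × 100 × 20 × 100 = 4 × 10^6
Stock = 1.00 nM × 4 × 10^6 = 4.000 × 10^6 nM = 4.00 mM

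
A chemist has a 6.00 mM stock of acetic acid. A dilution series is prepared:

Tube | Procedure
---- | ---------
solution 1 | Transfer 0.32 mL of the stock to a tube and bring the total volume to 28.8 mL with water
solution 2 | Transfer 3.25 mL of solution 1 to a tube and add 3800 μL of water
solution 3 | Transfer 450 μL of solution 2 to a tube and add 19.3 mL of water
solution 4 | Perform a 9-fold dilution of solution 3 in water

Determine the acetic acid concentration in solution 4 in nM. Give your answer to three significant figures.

Step 1: 0.32 mL brought to 28.8 mL → factor 28.8/0.32 = 90
Step 2: 3.25 mL + 3800 μL = 7.05 mL total → factor 7.05/3.25 = 2.1692
Step 3: 450 μL + 19.3 mL = 19750 μL total → factor 19750/450 = 43.889
Step 4: 9-fold → factor 9
Overall dilution factor = 90 × 2.1692 × 43.889 × 9 = 77116
Final = 6.00 mM / 77116 = 7.780 × 10^-5 mM = 77.8 nM

77.8 nM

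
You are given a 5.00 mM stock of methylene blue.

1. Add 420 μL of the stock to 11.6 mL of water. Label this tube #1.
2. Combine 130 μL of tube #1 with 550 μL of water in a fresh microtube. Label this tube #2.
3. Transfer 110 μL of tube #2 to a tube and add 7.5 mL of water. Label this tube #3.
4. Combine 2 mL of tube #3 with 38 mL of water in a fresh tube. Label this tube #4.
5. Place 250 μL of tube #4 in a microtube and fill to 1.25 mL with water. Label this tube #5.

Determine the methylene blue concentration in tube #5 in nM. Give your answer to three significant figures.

Step 1: 420 μL + 11.6 mL = 12020 μL total → factor 12020/420 = 28.619
Step 2: 130 μL + 550 μL = 680 μL total → factor 680/130 = 5.2308
Step 3: 110 μL + 7.5 mL = 7610 μL total → factor 7610/110 = 69.182
Step 4: 2 mL + 38 mL = 40 mL total → factor 40/2 = 20
Step 5: 250 μL brought to 1.25 mL → factor 1250/250 = 5
Overall dilution factor = 28.619 × 5.2308 × 69.182 × 20 × 5 = 1.0356 × 10^6
Final = 5.00 mM / 1.0356 × 10^6 = 4.828 × 10^-6 mM = 4.83 nM

4.83 nM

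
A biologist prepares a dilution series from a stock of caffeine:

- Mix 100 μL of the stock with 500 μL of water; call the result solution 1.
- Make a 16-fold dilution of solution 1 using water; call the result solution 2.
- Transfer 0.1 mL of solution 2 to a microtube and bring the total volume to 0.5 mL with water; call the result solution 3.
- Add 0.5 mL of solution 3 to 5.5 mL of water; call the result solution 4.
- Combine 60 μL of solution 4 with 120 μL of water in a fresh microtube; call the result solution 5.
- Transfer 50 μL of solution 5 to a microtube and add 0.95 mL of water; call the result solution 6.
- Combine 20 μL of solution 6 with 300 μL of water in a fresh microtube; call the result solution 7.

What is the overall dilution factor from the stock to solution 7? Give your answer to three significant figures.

5.53 × 10^6

Step 1: 100 μL + 500 μL = 600 μL total → factor 600/100 = 6
Step 2: 16-fold → factor 16
Step 3: 0.1 mL brought to 0.5 mL → factor 0.5/0.1 = 5
Step 4: 0.5 mL + 5.5 mL = 6 mL total → factor 6/0.5 = 12
Step 5: 60 μL + 120 μL = 180 μL total → factor 180/60 = 3
Step 6: 50 μL + 0.95 mL = 1000 μL total → factor 1000/50 = 20
Step 7: 20 μL + 300 μL = 320 μL total → factor 320/20 = 16
Overall dilution factor = 6 × 16 × 5 × 12 × 3 × 20 × 16 = 5.5296 × 10^6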